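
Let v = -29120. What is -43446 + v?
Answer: -72566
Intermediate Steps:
-43446 + v = -43446 - 29120 = -72566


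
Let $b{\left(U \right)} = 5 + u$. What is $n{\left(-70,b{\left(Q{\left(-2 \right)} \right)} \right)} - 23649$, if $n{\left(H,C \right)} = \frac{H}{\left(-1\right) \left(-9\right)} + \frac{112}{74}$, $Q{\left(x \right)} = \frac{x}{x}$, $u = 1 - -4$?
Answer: $- \frac{7877203}{333} \approx -23655.0$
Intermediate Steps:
$u = 5$ ($u = 1 + 4 = 5$)
$Q{\left(x \right)} = 1$
$b{\left(U \right)} = 10$ ($b{\left(U \right)} = 5 + 5 = 10$)
$n{\left(H,C \right)} = \frac{56}{37} + \frac{H}{9}$ ($n{\left(H,C \right)} = \frac{H}{9} + 112 \cdot \frac{1}{74} = H \frac{1}{9} + \frac{56}{37} = \frac{H}{9} + \frac{56}{37} = \frac{56}{37} + \frac{H}{9}$)
$n{\left(-70,b{\left(Q{\left(-2 \right)} \right)} \right)} - 23649 = \left(\frac{56}{37} + \frac{1}{9} \left(-70\right)\right) - 23649 = \left(\frac{56}{37} - \frac{70}{9}\right) - 23649 = - \frac{2086}{333} - 23649 = - \frac{7877203}{333}$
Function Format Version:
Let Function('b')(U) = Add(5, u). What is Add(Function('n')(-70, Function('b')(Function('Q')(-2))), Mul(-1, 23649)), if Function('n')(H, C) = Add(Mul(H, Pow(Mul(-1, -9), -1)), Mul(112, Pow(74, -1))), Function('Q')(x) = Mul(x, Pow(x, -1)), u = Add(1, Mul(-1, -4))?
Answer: Rational(-7877203, 333) ≈ -23655.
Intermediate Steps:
u = 5 (u = Add(1, 4) = 5)
Function('Q')(x) = 1
Function('b')(U) = 10 (Function('b')(U) = Add(5, 5) = 10)
Function('n')(H, C) = Add(Rational(56, 37), Mul(Rational(1, 9), H)) (Function('n')(H, C) = Add(Mul(H, Pow(9, -1)), Mul(112, Rational(1, 74))) = Add(Mul(H, Rational(1, 9)), Rational(56, 37)) = Add(Mul(Rational(1, 9), H), Rational(56, 37)) = Add(Rational(56, 37), Mul(Rational(1, 9), H)))
Add(Function('n')(-70, Function('b')(Function('Q')(-2))), Mul(-1, 23649)) = Add(Add(Rational(56, 37), Mul(Rational(1, 9), -70)), Mul(-1, 23649)) = Add(Add(Rational(56, 37), Rational(-70, 9)), -23649) = Add(Rational(-2086, 333), -23649) = Rational(-7877203, 333)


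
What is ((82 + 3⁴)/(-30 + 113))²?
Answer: 26569/6889 ≈ 3.8567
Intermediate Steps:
((82 + 3⁴)/(-30 + 113))² = ((82 + 81)/83)² = (163*(1/83))² = (163/83)² = 26569/6889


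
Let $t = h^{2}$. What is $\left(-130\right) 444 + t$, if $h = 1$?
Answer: $-57719$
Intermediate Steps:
$t = 1$ ($t = 1^{2} = 1$)
$\left(-130\right) 444 + t = \left(-130\right) 444 + 1 = -57720 + 1 = -57719$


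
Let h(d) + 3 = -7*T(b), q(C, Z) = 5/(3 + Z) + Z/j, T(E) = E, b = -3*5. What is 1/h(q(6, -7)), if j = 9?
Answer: 1/102 ≈ 0.0098039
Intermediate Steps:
b = -15
q(C, Z) = 5/(3 + Z) + Z/9
h(d) = 102 (h(d) = -3 - 7*(-15) = -3 + 105 = 102)
1/h(q(6, -7)) = 1/102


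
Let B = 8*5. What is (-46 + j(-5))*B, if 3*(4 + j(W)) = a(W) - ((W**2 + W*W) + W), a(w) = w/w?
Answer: -7760/3 ≈ -2586.7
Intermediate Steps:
B = 40
a(w) = 1
j(W) = -11/3 - 2*W**2/3 - W/3 (j(W) = -4 + (1 - ((W**2 + W*W) + W))/3 = -4 + (1 - ((W**2 + W**2) + W))/3 = -4 + (1 - (2*W**2 + W))/3 = -4 + (1 - (W + 2*W**2))/3 = -4 + (1 + (-W - 2*W**2))/3 = -4 + (1 - W - 2*W**2)/3 = -4 + (1/3 - 2*W**2/3 - W/3) = -11/3 - 2*W**2/3 - W/3)
(-46 + j(-5))*B = (-46 + (-11/3 - 2/3*(-5)**2 - 1/3*(-5)))*40 = (-46 + (-11/3 - 2/3*25 + 5/3))*40 = (-46 + (-11/3 - 50/3 + 5/3))*40 = (-46 - 56/3)*40 = -194/3*40 = -7760/3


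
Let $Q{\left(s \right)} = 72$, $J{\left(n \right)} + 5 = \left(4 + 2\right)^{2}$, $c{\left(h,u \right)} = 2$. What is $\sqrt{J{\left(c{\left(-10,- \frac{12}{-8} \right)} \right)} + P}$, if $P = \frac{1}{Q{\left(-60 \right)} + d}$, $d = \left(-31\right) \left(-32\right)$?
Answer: $\frac{3 \sqrt{974890}}{532} \approx 5.5678$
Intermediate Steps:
$J{\left(n \right)} = 31$ ($J{\left(n \right)} = -5 + \left(4 + 2\right)^{2} = -5 + 6^{2} = -5 + 36 = 31$)
$d = 992$
$P = \frac{1}{1064}$ ($P = \frac{1}{72 + 992} = \frac{1}{1064} \approx 0.00093985$)
$\sqrt{J{\left(c{\left(-10,- \frac{12}{-8} \right)} \right)} + P} = \sqrt{31 + \frac{1}{1064}} = \sqrt{\frac{32985}{1064}} = \frac{3 \sqrt{974890}}{532}$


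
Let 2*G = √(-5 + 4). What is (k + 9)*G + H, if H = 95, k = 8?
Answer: 95 + 17*I/2 ≈ 95.0 + 8.5*I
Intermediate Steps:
G = I/2 (G = √(-5 + 4)/2 = √(-1)/2 = I/2 ≈ 0.5*I)
(k + 9)*G + H = (8 + 9)*(I/2) + 95 = 17*(I/2) + 95 = 17*I/2 + 95 = 95 + 17*I/2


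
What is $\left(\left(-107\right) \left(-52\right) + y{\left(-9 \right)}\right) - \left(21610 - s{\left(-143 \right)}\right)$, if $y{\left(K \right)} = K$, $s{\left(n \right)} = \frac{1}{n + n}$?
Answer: $- \frac{4591731}{286} \approx -16055.0$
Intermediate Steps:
$s{\left(n \right)} = \frac{1}{2 n}$
$\left(\left(-107\right) \left(-52\right) + y{\left(-9 \right)}\right) - \left(21610 - s{\left(-143 \right)}\right) = \left(\left(-107\right) \left(-52\right) - 9\right) - \left(21610 - \frac{1}{2 \left(-143\right)}\right) = \left(5564 - 9\right) - \left(21610 - \frac{1}{2} \left(- \frac{1}{143}\right)\right) = 5555 - \left(21610 - - \frac{1}{286}\right) = 5555 - \left(21610 + \frac{1}{286}\right) = 5555 - \frac{6180461}{286} = - \frac{4591731}{286}$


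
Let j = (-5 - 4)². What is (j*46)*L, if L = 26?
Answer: 96876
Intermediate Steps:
j = 81 (j = (-9)² = 81)
(j*46)*L = (81*46)*26 = 3726*26 = 96876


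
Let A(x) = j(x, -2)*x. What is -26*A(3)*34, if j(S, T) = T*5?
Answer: 26520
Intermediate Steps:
j(S, T) = 5*T
A(x) = -10*x (A(x) = (5*(-2))*x = -10*x)
-26*A(3)*34 = -(-260)*3*34 = -26*(-30)*34 = 780*34 = 26520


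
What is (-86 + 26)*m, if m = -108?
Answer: 6480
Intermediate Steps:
(-86 + 26)*m = (-86 + 26)*(-108) = -60*(-108) = 6480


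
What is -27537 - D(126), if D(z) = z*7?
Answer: -28419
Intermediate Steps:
D(z) = 7*z
-27537 - D(126) = -27537 - 7*126 = -27537 - 1*882 = -27537 - 882 = -28419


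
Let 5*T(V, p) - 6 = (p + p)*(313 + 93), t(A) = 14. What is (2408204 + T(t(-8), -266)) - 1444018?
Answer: 4604944/5 ≈ 9.2099e+5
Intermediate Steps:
T(V, p) = 6/5 + 812*p/5 (T(V, p) = 6/5 + ((p + p)*(313 + 93))/5 = 6/5 + ((2*p)*406)/5 = 6/5 + (812*p)/5 = 6/5 + 812*p/5)
(2408204 + T(t(-8), -266)) - 1444018 = (2408204 + (6/5 + (812/5)*(-266))) - 1444018 = (2408204 + (6/5 - 215992/5)) - 1444018 = (2408204 - 215986/5) - 1444018 = 11825034/5 - 1444018 = 4604944/5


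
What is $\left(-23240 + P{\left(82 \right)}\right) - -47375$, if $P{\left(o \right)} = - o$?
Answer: $24053$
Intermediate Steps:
$\left(-23240 + P{\left(82 \right)}\right) - -47375 = \left(-23240 - 82\right) - -47375 = \left(-23240 - 82\right) + 47375 = -23322 + 47375 = 24053$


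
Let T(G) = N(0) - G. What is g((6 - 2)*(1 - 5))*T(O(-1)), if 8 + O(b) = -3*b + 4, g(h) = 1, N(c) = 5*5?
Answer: 26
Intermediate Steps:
N(c) = 25
O(b) = -4 - 3*b (O(b) = -8 + (-3*b + 4) = -8 + (4 - 3*b) = -4 - 3*b)
T(G) = 25 - G
g((6 - 2)*(1 - 5))*T(O(-1)) = 1*(25 - (-4 - 3*(-1))) = 1*(25 - (-4 + 3)) = 1*(25 - 1*(-1)) = 1*(25 + 1) = 1*26 = 26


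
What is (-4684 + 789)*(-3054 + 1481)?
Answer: 6126835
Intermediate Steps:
(-4684 + 789)*(-3054 + 1481) = -3895*(-1573) = 6126835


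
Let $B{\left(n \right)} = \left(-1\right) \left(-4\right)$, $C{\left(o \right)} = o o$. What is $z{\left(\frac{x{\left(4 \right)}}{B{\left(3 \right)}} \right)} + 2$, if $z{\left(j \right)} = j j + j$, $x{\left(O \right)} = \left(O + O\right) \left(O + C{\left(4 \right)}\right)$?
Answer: $1642$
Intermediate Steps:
$C{\left(o \right)} = o^{2}$
$x{\left(O \right)} = 2 O \left(16 + O\right)$ ($x{\left(O \right)} = \left(O + O\right) \left(O + 4^{2}\right) = 2 O \left(O + 16\right) = 2 O \left(16 + O\right)$)
$B{\left(n \right)} = 4$
$z{\left(j \right)} = j + j^{2}$ ($z{\left(j \right)} = j^{2} + j = j + j^{2}$)
$z{\left(\frac{x{\left(4 \right)}}{B{\left(3 \right)}} \right)} + 2 = \frac{2 \cdot 4 \left(16 + 4\right)}{4} \left(1 + \frac{2 \cdot 4 \left(16 + 4\right)}{4}\right) + 2 = 2 \cdot 4 \cdot 20 \cdot \frac{1}{4} \left(1 + 2 \cdot 4 \cdot 20 \cdot \frac{1}{4}\right) + 2 = 160 \cdot \frac{1}{4} \left(1 + 160 \cdot \frac{1}{4}\right) + 2 = 40 \left(1 + 40\right) + 2 = 40 \cdot 41 + 2 = 1640 + 2 = 1642$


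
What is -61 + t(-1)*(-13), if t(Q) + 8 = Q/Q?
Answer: 30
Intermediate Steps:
t(Q) = -7 (t(Q) = -8 + Q/Q = -8 + 1 = -7)
-61 + t(-1)*(-13) = -61 - 7*(-13) = -61 + 91 = 30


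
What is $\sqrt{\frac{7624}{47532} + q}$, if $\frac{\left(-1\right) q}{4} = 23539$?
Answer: $\frac{i \sqrt{13295340204486}}{11883} \approx 306.85 i$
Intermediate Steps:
$q = -94156$ ($q = \left(-4\right) 23539 = -94156$)
$\sqrt{\frac{7624}{47532} + q} = \sqrt{\frac{7624}{47532} - 94156} = \sqrt{7624 \cdot \frac{1}{47532} - 94156} = \sqrt{\frac{1906}{11883} - 94156} = \sqrt{- \frac{1118853842}{11883}} = \frac{i \sqrt{13295340204486}}{11883}$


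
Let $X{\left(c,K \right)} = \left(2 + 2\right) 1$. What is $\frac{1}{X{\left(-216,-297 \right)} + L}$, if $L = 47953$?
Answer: $\frac{1}{47957} \approx 2.0852 \cdot 10^{-5}$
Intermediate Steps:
$X{\left(c,K \right)} = 4$ ($X{\left(c,K \right)} = 4 \cdot 1 = 4$)
$\frac{1}{X{\left(-216,-297 \right)} + L} = \frac{1}{4 + 47953} = \frac{1}{47957}$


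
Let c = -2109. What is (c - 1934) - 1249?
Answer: -5292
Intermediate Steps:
(c - 1934) - 1249 = (-2109 - 1934) - 1249 = -4043 - 1249 = -5292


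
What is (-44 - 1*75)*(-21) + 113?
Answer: 2612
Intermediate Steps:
(-44 - 1*75)*(-21) + 113 = (-44 - 75)*(-21) + 113 = -119*(-21) + 113 = 2499 + 113 = 2612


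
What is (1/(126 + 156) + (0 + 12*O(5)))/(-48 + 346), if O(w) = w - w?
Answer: 1/84036 ≈ 1.1900e-5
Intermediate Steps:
O(w) = 0
(1/(126 + 156) + (0 + 12*O(5)))/(-48 + 346) = (1/(126 + 156) + (0 + 12*0))/(-48 + 346) = (1/282 + (0 + 0))/298 = (1/282 + 0)*(1/298) = (1/282)*(1/298) = 1/84036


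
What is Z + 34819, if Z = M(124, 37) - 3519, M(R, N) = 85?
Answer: 31385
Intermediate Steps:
Z = -3434 (Z = 85 - 3519 = -3434)
Z + 34819 = -3434 + 34819 = 31385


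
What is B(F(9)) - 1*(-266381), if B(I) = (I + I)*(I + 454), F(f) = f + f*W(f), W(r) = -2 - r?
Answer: 200861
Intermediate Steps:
F(f) = f + f*(-2 - f)
B(I) = 2*I*(454 + I) (B(I) = (2*I)*(454 + I) = 2*I*(454 + I))
B(F(9)) - 1*(-266381) = 2*(-1*9*(1 + 9))*(454 - 1*9*(1 + 9)) - 1*(-266381) = 2*(-1*9*10)*(454 - 1*9*10) + 266381 = 2*(-90)*(454 - 90) + 266381 = 2*(-90)*364 + 266381 = -65520 + 266381 = 200861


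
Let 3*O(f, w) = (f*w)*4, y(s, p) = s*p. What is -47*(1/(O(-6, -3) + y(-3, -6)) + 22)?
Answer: -43475/42 ≈ -1035.1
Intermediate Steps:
y(s, p) = p*s
O(f, w) = 4*f*w/3 (O(f, w) = ((f*w)*4)/3 = (4*f*w)/3 = 4*f*w/3)
-47*(1/(O(-6, -3) + y(-3, -6)) + 22) = -47*(1/((4/3)*(-6)*(-3) - 6*(-3)) + 22) = -47*(1/(24 + 18) + 22) = -47*(1/42 + 22) = -47*925/42 = -43475/42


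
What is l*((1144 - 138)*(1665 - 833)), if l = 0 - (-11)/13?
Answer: 708224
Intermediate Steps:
l = 11/13 (l = 0 - (-11)/13 = 0 - 1*(-11/13) = 0 + 11/13 = 11/13 ≈ 0.84615)
l*((1144 - 138)*(1665 - 833)) = 11*((1144 - 138)*(1665 - 833))/13 = 11*(1006*832)/13 = (11/13)*836992 = 708224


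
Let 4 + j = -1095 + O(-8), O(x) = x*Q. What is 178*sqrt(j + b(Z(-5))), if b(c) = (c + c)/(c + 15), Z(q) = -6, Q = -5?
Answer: 178*I*sqrt(9543)/3 ≈ 5796.2*I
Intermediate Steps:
O(x) = -5*x (O(x) = x*(-5) = -5*x)
j = -1059 (j = -4 + (-1095 - 5*(-8)) = -4 + (-1095 + 40) = -4 - 1055 = -1059)
b(c) = 2*c/(15 + c) (b(c) = (2*c)/(15 + c) = 2*c/(15 + c))
178*sqrt(j + b(Z(-5))) = 178*sqrt(-1059 + 2*(-6)/(15 - 6)) = 178*sqrt(-1059 + 2*(-6)/9) = 178*sqrt(-1059 + 2*(-6)*(1/9)) = 178*sqrt(-1059 - 4/3) = 178*sqrt(-3181/3) = 178*(I*sqrt(9543)/3) = 178*I*sqrt(9543)/3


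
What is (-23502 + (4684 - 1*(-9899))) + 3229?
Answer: -5690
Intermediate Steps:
(-23502 + (4684 - 1*(-9899))) + 3229 = (-23502 + (4684 + 9899)) + 3229 = (-23502 + 14583) + 3229 = -8919 + 3229 = -5690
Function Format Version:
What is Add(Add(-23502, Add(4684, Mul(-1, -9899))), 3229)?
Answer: -5690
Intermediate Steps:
Add(Add(-23502, Add(4684, Mul(-1, -9899))), 3229) = Add(Add(-23502, Add(4684, 9899)), 3229) = Add(Add(-23502, 14583), 3229) = Add(-8919, 3229) = -5690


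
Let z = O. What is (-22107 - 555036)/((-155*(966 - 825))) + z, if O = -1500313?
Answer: -10929587824/7285 ≈ -1.5003e+6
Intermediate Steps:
z = -1500313
(-22107 - 555036)/((-155*(966 - 825))) + z = (-22107 - 555036)/((-155*(966 - 825))) - 1500313 = -577143/((-155*141)) - 1500313 = -577143/(-21855) - 1500313 = -577143*(-1/21855) - 1500313 = 192381/7285 - 1500313 = -10929587824/7285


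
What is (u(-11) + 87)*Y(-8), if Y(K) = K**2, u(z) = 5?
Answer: 5888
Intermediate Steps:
(u(-11) + 87)*Y(-8) = (5 + 87)*(-8)**2 = 92*64 = 5888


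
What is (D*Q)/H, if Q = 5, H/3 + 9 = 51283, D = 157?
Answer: 785/153822 ≈ 0.0051033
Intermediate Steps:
H = 153822 (H = -27 + 3*51283 = -27 + 153849 = 153822)
(D*Q)/H = (157*5)/153822 = 785*(1/153822) = 785/153822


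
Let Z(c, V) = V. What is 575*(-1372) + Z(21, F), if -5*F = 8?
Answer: -3944508/5 ≈ -7.8890e+5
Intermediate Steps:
F = -8/5 (F = -⅕*8 = -8/5 ≈ -1.6000)
575*(-1372) + Z(21, F) = 575*(-1372) - 8/5 = -788900 - 8/5 = -3944508/5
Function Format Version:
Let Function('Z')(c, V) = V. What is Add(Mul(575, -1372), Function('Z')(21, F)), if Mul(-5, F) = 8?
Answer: Rational(-3944508, 5) ≈ -7.8890e+5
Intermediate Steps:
F = Rational(-8, 5) (F = Mul(Rational(-1, 5), 8) = Rational(-8, 5) ≈ -1.6000)
Add(Mul(575, -1372), Function('Z')(21, F)) = Add(Mul(575, -1372), Rational(-8, 5)) = Add(-788900, Rational(-8, 5)) = Rational(-3944508, 5)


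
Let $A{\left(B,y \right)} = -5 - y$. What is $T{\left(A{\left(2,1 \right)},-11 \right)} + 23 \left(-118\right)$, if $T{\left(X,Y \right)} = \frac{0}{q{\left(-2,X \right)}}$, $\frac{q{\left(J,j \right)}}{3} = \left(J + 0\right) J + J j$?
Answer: $-2714$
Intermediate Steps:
$q{\left(J,j \right)} = 3 J^{2} + 3 J j$ ($q{\left(J,j \right)} = 3 \left(\left(J + 0\right) J + J j\right) = 3 \left(J J + J j\right) = 3 \left(J^{2} + J j\right) = 3 J^{2} + 3 J j$)
$T{\left(X,Y \right)} = 0$ ($T{\left(X,Y \right)} = \frac{0}{3 \left(-2\right) \left(-2 + X\right)} = \frac{0}{12 - 6 X} = 0$)
$T{\left(A{\left(2,1 \right)},-11 \right)} + 23 \left(-118\right) = 0 + 23 \left(-118\right) = 0 - 2714 = -2714$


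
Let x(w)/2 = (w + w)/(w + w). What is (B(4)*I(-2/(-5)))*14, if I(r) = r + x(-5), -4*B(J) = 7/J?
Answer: -147/10 ≈ -14.700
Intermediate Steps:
x(w) = 2 (x(w) = 2*((w + w)/(w + w)) = 2*((2*w)/((2*w))) = 2*((2*w)*(1/(2*w))) = 2*1 = 2)
B(J) = -7/(4*J)
I(r) = 2 + r (I(r) = r + 2 = 2 + r)
(B(4)*I(-2/(-5)))*14 = ((-7/4/4)*(2 - 2/(-5)))*14 = ((-7/4*1/4)*(2 - 2*(-1/5)))*14 = -7*(2 + 2/5)/16*14 = -7/16*12/5*14 = -21/20*14 = -147/10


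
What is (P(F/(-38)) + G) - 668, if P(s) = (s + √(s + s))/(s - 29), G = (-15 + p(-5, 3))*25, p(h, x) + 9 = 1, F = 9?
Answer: -1380964/1111 - 6*I*√19/1111 ≈ -1243.0 - 0.02354*I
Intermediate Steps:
p(h, x) = -8 (p(h, x) = -9 + 1 = -8)
G = -575 (G = (-15 - 8)*25 = -23*25 = -575)
P(s) = (s + √2*√s)/(-29 + s) (P(s) = (s + √(2*s))/(-29 + s) = (s + √2*√s)/(-29 + s))
(P(F/(-38)) + G) - 668 = ((9/(-38) + √2*√(9/(-38)))/(-29 + 9/(-38)) - 575) - 668 = ((9*(-1/38) + √2*√(9*(-1/38)))/(-29 + 9*(-1/38)) - 575) - 668 = ((-9/38 + √2*√(-9/38))/(-29 - 9/38) - 575) - 668 = ((-9/38 + √2*(3*I*√38/38))/(-1111/38) - 575) - 668 = (-38*(-9/38 + 3*I*√19/19)/1111 - 575) - 668 = ((9/1111 - 6*I*√19/1111) - 575) - 668 = (-638816/1111 - 6*I*√19/1111) - 668 = -1380964/1111 - 6*I*√19/1111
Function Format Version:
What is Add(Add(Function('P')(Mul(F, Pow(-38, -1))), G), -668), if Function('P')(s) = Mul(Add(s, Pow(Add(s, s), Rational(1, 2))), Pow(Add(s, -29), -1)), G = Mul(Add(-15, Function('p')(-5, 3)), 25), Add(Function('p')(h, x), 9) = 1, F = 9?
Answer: Add(Rational(-1380964, 1111), Mul(Rational(-6, 1111), I, Pow(19, Rational(1, 2)))) ≈ Add(-1243.0, Mul(-0.023540, I))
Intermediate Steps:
Function('p')(h, x) = -8 (Function('p')(h, x) = Add(-9, 1) = -8)
G = -575 (G = Mul(Add(-15, -8), 25) = Mul(-23, 25) = -575)
Function('P')(s) = Mul(Pow(Add(-29, s), -1), Add(s, Mul(Pow(2, Rational(1, 2)), Pow(s, Rational(1, 2))))) (Function('P')(s) = Mul(Add(s, Pow(Mul(2, s), Rational(1, 2))), Pow(Add(-29, s), -1)) = Mul(Add(s, Mul(Pow(2, Rational(1, 2)), Pow(s, Rational(1, 2)))), Pow(Add(-29, s), -1)) = Mul(Pow(Add(-29, s), -1), Add(s, Mul(Pow(2, Rational(1, 2)), Pow(s, Rational(1, 2))))))
Add(Add(Function('P')(Mul(F, Pow(-38, -1))), G), -668) = Add(Add(Mul(Pow(Add(-29, Mul(9, Pow(-38, -1))), -1), Add(Mul(9, Pow(-38, -1)), Mul(Pow(2, Rational(1, 2)), Pow(Mul(9, Pow(-38, -1)), Rational(1, 2))))), -575), -668) = Add(Add(Mul(Pow(Add(-29, Mul(9, Rational(-1, 38))), -1), Add(Mul(9, Rational(-1, 38)), Mul(Pow(2, Rational(1, 2)), Pow(Mul(9, Rational(-1, 38)), Rational(1, 2))))), -575), -668) = Add(Add(Mul(Pow(Add(-29, Rational(-9, 38)), -1), Add(Rational(-9, 38), Mul(Pow(2, Rational(1, 2)), Pow(Rational(-9, 38), Rational(1, 2))))), -575), -668) = Add(Add(Mul(Pow(Rational(-1111, 38), -1), Add(Rational(-9, 38), Mul(Pow(2, Rational(1, 2)), Mul(Rational(3, 38), I, Pow(38, Rational(1, 2)))))), -575), -668) = Add(Add(Mul(Rational(-38, 1111), Add(Rational(-9, 38), Mul(Rational(3, 19), I, Pow(19, Rational(1, 2))))), -575), -668) = Add(Add(Add(Rational(9, 1111), Mul(Rational(-6, 1111), I, Pow(19, Rational(1, 2)))), -575), -668) = Add(Add(Rational(-638816, 1111), Mul(Rational(-6, 1111), I, Pow(19, Rational(1, 2)))), -668) = Add(Rational(-1380964, 1111), Mul(Rational(-6, 1111), I, Pow(19, Rational(1, 2))))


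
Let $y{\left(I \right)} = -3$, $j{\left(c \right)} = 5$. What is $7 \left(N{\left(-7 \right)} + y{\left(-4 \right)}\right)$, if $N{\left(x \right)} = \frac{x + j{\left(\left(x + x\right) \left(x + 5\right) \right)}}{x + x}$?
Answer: $-20$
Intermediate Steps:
$N{\left(x \right)} = \frac{5 + x}{2 x}$ ($N{\left(x \right)} = \frac{x + 5}{x + x} = \frac{5 + x}{2 x}$)
$7 \left(N{\left(-7 \right)} + y{\left(-4 \right)}\right) = 7 \left(\frac{5 - 7}{2 \left(-7\right)} - 3\right) = 7 \left(\frac{1}{2} \left(- \frac{1}{7}\right) \left(-2\right) - 3\right) = 7 \left(\frac{1}{7} - 3\right) = 7 \left(- \frac{20}{7}\right) = -20$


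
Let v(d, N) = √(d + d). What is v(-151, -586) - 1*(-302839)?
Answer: 302839 + I*√302 ≈ 3.0284e+5 + 17.378*I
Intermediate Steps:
v(d, N) = √2*√d (v(d, N) = √(2*d) = √2*√d)
v(-151, -586) - 1*(-302839) = √2*√(-151) - 1*(-302839) = √2*(I*√151) + 302839 = I*√302 + 302839 = 302839 + I*√302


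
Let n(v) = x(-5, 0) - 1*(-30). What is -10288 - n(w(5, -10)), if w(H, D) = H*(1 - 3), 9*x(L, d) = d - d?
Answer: -10318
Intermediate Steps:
x(L, d) = 0 (x(L, d) = (d - d)/9 = (⅑)*0 = 0)
w(H, D) = -2*H (w(H, D) = H*(-2) = -2*H)
n(v) = 30 (n(v) = 0 - 1*(-30) = 0 + 30 = 30)
-10288 - n(w(5, -10)) = -10288 - 1*30 = -10288 - 30 = -10318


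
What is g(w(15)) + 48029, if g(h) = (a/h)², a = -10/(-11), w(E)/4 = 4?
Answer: 371936601/7744 ≈ 48029.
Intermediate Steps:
w(E) = 16 (w(E) = 4*4 = 16)
a = 10/11 (a = -10*(-1/11) = 10/11 ≈ 0.90909)
g(h) = 100/(121*h²) (g(h) = (10/(11*h))² = 100/(121*h²))
g(w(15)) + 48029 = (100/121)/16² + 48029 = (100/121)*(1/256) + 48029 = 25/7744 + 48029 = 371936601/7744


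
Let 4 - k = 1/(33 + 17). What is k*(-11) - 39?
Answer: -4139/50 ≈ -82.780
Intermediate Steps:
k = 199/50 (k = 4 - 1/(33 + 17) = 4 - 1/50 = 199/50 ≈ 3.9800)
k*(-11) - 39 = (199/50)*(-11) - 39 = -2189/50 - 39 = -4139/50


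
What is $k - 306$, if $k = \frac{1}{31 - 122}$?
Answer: $- \frac{27847}{91} \approx -306.01$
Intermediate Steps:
$k = - \frac{1}{91}$ ($k = \frac{1}{-91} = - \frac{1}{91} \approx -0.010989$)
$k - 306 = - \frac{1}{91} - 306 = - \frac{27847}{91}$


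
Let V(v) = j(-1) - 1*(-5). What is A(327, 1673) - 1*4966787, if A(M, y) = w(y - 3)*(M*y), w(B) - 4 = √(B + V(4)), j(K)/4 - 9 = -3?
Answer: -2778503 + 547071*√1699 ≈ 1.9771e+7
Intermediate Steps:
j(K) = 24 (j(K) = 36 + 4*(-3) = 36 - 12 = 24)
V(v) = 29 (V(v) = 24 - 1*(-5) = 24 + 5 = 29)
w(B) = 4 + √(29 + B) (w(B) = 4 + √(B + 29) = 4 + √(29 + B))
A(M, y) = M*y*(4 + √(26 + y)) (A(M, y) = (4 + √(29 + (y - 3)))*(M*y) = (4 + √(29 + (-3 + y)))*(M*y) = (4 + √(26 + y))*(M*y) = M*y*(4 + √(26 + y)))
A(327, 1673) - 1*4966787 = 327*1673*(4 + √(26 + 1673)) - 1*4966787 = 327*1673*(4 + √1699) - 4966787 = (2188284 + 547071*√1699) - 4966787 = -2778503 + 547071*√1699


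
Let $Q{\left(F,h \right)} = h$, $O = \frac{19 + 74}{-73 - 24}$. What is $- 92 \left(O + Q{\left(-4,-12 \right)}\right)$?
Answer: $\frac{115644}{97} \approx 1192.2$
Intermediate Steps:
$O = - \frac{93}{97}$ ($O = \frac{93}{-97} = 93 \left(- \frac{1}{97}\right) = - \frac{93}{97} \approx -0.95876$)
$- 92 \left(O + Q{\left(-4,-12 \right)}\right) = - 92 \left(- \frac{93}{97} - 12\right) = \left(-92\right) \left(- \frac{1257}{97}\right) = \frac{115644}{97}$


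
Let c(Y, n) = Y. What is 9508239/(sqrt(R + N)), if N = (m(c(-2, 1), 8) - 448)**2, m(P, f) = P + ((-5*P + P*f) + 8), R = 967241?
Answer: 3169413*sqrt(1167945)/389315 ≈ 8798.1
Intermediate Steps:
m(P, f) = 8 - 4*P + P*f (m(P, f) = P + (8 - 5*P + P*f) = 8 - 4*P + P*f)
N = 200704 (N = ((8 - 4*(-2) - 2*8) - 448)**2 = ((8 + 8 - 16) - 448)**2 = (0 - 448)**2 = (-448)**2 = 200704)
9508239/(sqrt(R + N)) = 9508239/(sqrt(967241 + 200704)) = 9508239/(sqrt(1167945)) = 9508239*(sqrt(1167945)/1167945) = 3169413*sqrt(1167945)/389315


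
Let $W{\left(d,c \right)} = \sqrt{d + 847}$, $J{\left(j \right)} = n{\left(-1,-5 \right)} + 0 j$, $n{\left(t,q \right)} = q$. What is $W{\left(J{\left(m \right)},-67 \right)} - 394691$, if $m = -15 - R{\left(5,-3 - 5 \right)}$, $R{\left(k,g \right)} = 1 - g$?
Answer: $-394691 + \sqrt{842} \approx -3.9466 \cdot 10^{5}$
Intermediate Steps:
$m = -24$ ($m = -15 - \left(1 - \left(-3 - 5\right)\right) = -15 - \left(1 - -8\right) = -15 - \left(1 + 8\right) = -15 - 9 = -24$)
$J{\left(j \right)} = -5$ ($J{\left(j \right)} = -5 + 0 j = -5 + 0 = -5$)
$W{\left(d,c \right)} = \sqrt{847 + d}$
$W{\left(J{\left(m \right)},-67 \right)} - 394691 = \sqrt{847 - 5} - 394691 = \sqrt{842} - 394691 = -394691 + \sqrt{842}$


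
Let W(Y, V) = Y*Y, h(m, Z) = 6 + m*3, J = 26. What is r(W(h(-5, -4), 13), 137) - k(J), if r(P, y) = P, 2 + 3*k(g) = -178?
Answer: 141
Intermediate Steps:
k(g) = -60 (k(g) = -2/3 + (1/3)*(-178) = -2/3 - 178/3 = -60)
h(m, Z) = 6 + 3*m
W(Y, V) = Y**2
r(W(h(-5, -4), 13), 137) - k(J) = (6 + 3*(-5))**2 - 1*(-60) = (6 - 15)**2 + 60 = (-9)**2 + 60 = 81 + 60 = 141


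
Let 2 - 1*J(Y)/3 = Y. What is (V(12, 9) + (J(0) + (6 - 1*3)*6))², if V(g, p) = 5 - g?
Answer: 289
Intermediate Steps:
J(Y) = 6 - 3*Y
(V(12, 9) + (J(0) + (6 - 1*3)*6))² = ((5 - 1*12) + ((6 - 3*0) + (6 - 1*3)*6))² = ((5 - 12) + ((6 + 0) + (6 - 3)*6))² = (-7 + (6 + 3*6))² = (-7 + (6 + 18))² = (-7 + 24)² = 17² = 289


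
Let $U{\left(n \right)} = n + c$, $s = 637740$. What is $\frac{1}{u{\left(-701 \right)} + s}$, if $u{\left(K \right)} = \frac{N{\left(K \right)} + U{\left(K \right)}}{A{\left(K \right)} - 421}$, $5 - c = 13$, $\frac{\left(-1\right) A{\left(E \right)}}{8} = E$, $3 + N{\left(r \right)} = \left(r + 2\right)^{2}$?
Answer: $\frac{5187}{3308445269} \approx 1.5678 \cdot 10^{-6}$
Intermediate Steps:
$N{\left(r \right)} = -3 + \left(2 + r\right)^{2}$ ($N{\left(r \right)} = -3 + \left(r + 2\right)^{2} = -3 + \left(2 + r\right)^{2}$)
$A{\left(E \right)} = - 8 E$
$c = -8$ ($c = 5 - 13 = -8$)
$U{\left(n \right)} = -8 + n$ ($U{\left(n \right)} = n - 8 = -8 + n$)
$u{\left(K \right)} = \frac{-11 + K + \left(2 + K\right)^{2}}{-421 - 8 K}$ ($u{\left(K \right)} = \frac{\left(-3 + \left(2 + K\right)^{2}\right) + \left(-8 + K\right)}{- 8 K - 421} = \frac{-11 + K + \left(2 + K\right)^{2}}{-421 - 8 K}$)
$\frac{1}{u{\left(-701 \right)} + s} = \frac{1}{\frac{11 - -701 - \left(2 - 701\right)^{2}}{421 + 8 \left(-701\right)} + 637740} = \frac{1}{\frac{11 + 701 - \left(-699\right)^{2}}{421 - 5608} + 637740} = \frac{1}{\frac{11 + 701 - 488601}{-5187} + 637740} = \frac{1}{- \frac{11 + 701 - 488601}{5187} + 637740} = \frac{1}{\left(- \frac{1}{5187}\right) \left(-487889\right) + 637740} = \frac{1}{\frac{487889}{5187} + 637740} = \frac{1}{\frac{3308445269}{5187}} = \frac{5187}{3308445269}$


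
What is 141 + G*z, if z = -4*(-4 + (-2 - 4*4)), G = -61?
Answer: -5227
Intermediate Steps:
z = 88 (z = -4*(-4 + (-2 - 16)) = -4*(-4 - 18) = -4*(-22) = 88)
141 + G*z = 141 - 61*88 = 141 - 5368 = -5227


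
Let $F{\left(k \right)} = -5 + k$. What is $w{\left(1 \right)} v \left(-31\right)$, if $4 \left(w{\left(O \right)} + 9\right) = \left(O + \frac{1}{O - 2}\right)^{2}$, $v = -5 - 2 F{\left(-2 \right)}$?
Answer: $2511$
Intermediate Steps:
$v = 9$ ($v = -5 - 2 \left(-5 - 2\right) = -5 - -14 = -5 + 14 = 9$)
$w{\left(O \right)} = -9 + \frac{\left(O + \frac{1}{-2 + O}\right)^{2}}{4}$ ($w{\left(O \right)} = -9 + \frac{\left(O + \frac{1}{O - 2}\right)^{2}}{4} = -9 + \frac{\left(O + \frac{1}{-2 + O}\right)^{2}}{4}$)
$w{\left(1 \right)} v \left(-31\right) = \left(-9 + \frac{\left(1 + 1^{2} - 2\right)^{2}}{4 \left(-2 + 1\right)^{2}}\right) 9 \left(-31\right) = \left(-9 + \frac{\left(1 + 1 - 2\right)^{2}}{4 \cdot 1}\right) 9 \left(-31\right) = \left(-9 + \frac{1}{4} \cdot 1 \cdot 0^{2}\right) 9 \left(-31\right) = \left(-9 + \frac{1}{4} \cdot 1 \cdot 0\right) 9 \left(-31\right) = \left(-9 + 0\right) 9 \left(-31\right) = \left(-9\right) 9 \left(-31\right) = \left(-81\right) \left(-31\right) = 2511$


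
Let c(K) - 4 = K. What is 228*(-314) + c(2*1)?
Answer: -71586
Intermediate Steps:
c(K) = 4 + K
228*(-314) + c(2*1) = 228*(-314) + (4 + 2*1) = -71592 + (4 + 2) = -71592 + 6 = -71586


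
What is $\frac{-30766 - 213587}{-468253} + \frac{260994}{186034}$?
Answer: $\frac{83834594742}{43555489301} \approx 1.9248$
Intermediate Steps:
$\frac{-30766 - 213587}{-468253} + \frac{260994}{186034} = \left(-244353\right) \left(- \frac{1}{468253}\right) + 260994 \cdot \frac{1}{186034} = \frac{244353}{468253} + \frac{130497}{93017} = \frac{83834594742}{43555489301}$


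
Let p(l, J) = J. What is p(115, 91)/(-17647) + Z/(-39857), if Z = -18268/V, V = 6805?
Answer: -3479895877/683762977085 ≈ -0.0050893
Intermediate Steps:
Z = -18268/6805 ≈ -2.6845
p(115, 91)/(-17647) + Z/(-39857) = 91/(-17647) - 18268/6805/(-39857) = 91*(-1/17647) - 18268/6805*(-1/39857) = -13/2521 + 18268/271226885 = -3479895877/683762977085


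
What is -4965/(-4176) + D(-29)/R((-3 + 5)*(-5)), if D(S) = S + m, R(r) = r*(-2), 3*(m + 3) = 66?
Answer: 959/1392 ≈ 0.68894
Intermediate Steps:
m = 19 (m = -3 + (⅓)*66 = -3 + 22 = 19)
R(r) = -2*r
D(S) = 19 + S (D(S) = S + 19 = 19 + S)
-4965/(-4176) + D(-29)/R((-3 + 5)*(-5)) = -4965/(-4176) + (19 - 29)/((-2*(-3 + 5)*(-5))) = -4965*(-1/4176) - 10/((-4*(-5))) = 1655/1392 - 10/((-2*(-10))) = 1655/1392 - 10/20 = 1655/1392 - 10*1/20 = 1655/1392 - ½ = 959/1392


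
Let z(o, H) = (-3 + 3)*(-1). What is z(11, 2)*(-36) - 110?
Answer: -110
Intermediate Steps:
z(o, H) = 0 (z(o, H) = 0*(-1) = 0)
z(11, 2)*(-36) - 110 = 0*(-36) - 110 = 0 - 110 = -110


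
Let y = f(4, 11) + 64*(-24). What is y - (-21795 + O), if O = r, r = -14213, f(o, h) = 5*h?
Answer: 34527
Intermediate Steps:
O = -14213
y = -1481 (y = 5*11 + 64*(-24) = 55 - 1536 = -1481)
y - (-21795 + O) = -1481 - (-21795 - 14213) = -1481 - 1*(-36008) = -1481 + 36008 = 34527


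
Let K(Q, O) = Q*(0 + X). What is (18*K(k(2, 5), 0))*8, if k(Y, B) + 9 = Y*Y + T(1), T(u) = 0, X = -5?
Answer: 3600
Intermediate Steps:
k(Y, B) = -9 + Y² (k(Y, B) = -9 + (Y*Y + 0) = -9 + (Y² + 0) = -9 + Y²)
K(Q, O) = -5*Q (K(Q, O) = Q*(0 - 5) = Q*(-5) = -5*Q)
(18*K(k(2, 5), 0))*8 = (18*(-5*(-9 + 2²)))*8 = (18*(-5*(-9 + 4)))*8 = (18*(-5*(-5)))*8 = (18*25)*8 = 450*8 = 3600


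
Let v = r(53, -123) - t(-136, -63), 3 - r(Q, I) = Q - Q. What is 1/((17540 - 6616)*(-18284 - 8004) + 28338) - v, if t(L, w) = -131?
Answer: -38476997717/287141774 ≈ -134.00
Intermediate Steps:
r(Q, I) = 3 (r(Q, I) = 3 - (Q - Q) = 3 - 1*0 = 3 + 0 = 3)
v = 134 (v = 3 - 1*(-131) = 3 + 131 = 134)
1/((17540 - 6616)*(-18284 - 8004) + 28338) - v = 1/((17540 - 6616)*(-18284 - 8004) + 28338) - 1*134 = 1/(10924*(-26288) + 28338) - 134 = 1/(-287170112 + 28338) - 134 = 1/(-287141774) - 134 = -1/287141774 - 134 = -38476997717/287141774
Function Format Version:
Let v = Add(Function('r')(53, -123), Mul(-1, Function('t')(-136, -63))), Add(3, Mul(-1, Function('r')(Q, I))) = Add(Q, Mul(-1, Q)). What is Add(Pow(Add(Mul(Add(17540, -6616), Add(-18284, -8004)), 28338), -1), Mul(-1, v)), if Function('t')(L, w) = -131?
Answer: Rational(-38476997717, 287141774) ≈ -134.00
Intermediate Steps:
Function('r')(Q, I) = 3 (Function('r')(Q, I) = Add(3, Mul(-1, Add(Q, Mul(-1, Q)))) = Add(3, Mul(-1, 0)) = Add(3, 0) = 3)
v = 134 (v = Add(3, Mul(-1, -131)) = Add(3, 131) = 134)
Add(Pow(Add(Mul(Add(17540, -6616), Add(-18284, -8004)), 28338), -1), Mul(-1, v)) = Add(Pow(Add(Mul(Add(17540, -6616), Add(-18284, -8004)), 28338), -1), Mul(-1, 134)) = Add(Pow(Add(Mul(10924, -26288), 28338), -1), -134) = Add(Pow(Add(-287170112, 28338), -1), -134) = Add(Pow(-287141774, -1), -134) = Add(Rational(-1, 287141774), -134) = Rational(-38476997717, 287141774)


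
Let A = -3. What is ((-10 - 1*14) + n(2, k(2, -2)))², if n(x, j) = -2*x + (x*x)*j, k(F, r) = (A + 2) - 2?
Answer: 1600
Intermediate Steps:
k(F, r) = -3 (k(F, r) = (-3 + 2) - 2 = -1 - 2 = -3)
n(x, j) = -2*x + j*x² (n(x, j) = -2*x + x²*j = -2*x + j*x²)
((-10 - 1*14) + n(2, k(2, -2)))² = ((-10 - 1*14) + 2*(-2 - 3*2))² = ((-10 - 14) + 2*(-2 - 6))² = (-24 + 2*(-8))² = (-24 - 16)² = (-40)² = 1600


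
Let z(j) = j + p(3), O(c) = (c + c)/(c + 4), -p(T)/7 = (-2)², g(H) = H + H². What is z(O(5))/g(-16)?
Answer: -121/1080 ≈ -0.11204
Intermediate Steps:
p(T) = -28 (p(T) = -7*(-2)² = -7*4 = -28)
O(c) = 2*c/(4 + c) (O(c) = (2*c)/(4 + c) = 2*c/(4 + c))
z(j) = -28 + j (z(j) = j - 28 = -28 + j)
z(O(5))/g(-16) = (-28 + 2*5/(4 + 5))/((-16*(1 - 16))) = (-28 + 2*5/9)/((-16*(-15))) = (-28 + 2*5*(⅑))/240 = (-28 + 10/9)*(1/240) = -242/9*1/240 = -121/1080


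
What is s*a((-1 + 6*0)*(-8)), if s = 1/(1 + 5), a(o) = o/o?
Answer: 1/6 ≈ 0.16667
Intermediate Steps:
a(o) = 1
s = 1/6 ≈ 0.16667
s*a((-1 + 6*0)*(-8)) = (1/6)*1 = 1/6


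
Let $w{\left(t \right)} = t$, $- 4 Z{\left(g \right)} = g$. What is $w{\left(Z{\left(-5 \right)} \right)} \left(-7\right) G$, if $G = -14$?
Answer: $\frac{245}{2} \approx 122.5$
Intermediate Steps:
$Z{\left(g \right)} = - \frac{g}{4}$
$w{\left(Z{\left(-5 \right)} \right)} \left(-7\right) G = \left(- \frac{1}{4}\right) \left(-5\right) \left(-7\right) \left(-14\right) = \frac{5}{4} \left(-7\right) \left(-14\right) = \left(- \frac{35}{4}\right) \left(-14\right) = \frac{245}{2}$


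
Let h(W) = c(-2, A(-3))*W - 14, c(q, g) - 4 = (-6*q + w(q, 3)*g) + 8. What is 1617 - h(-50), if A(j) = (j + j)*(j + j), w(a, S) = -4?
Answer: -4369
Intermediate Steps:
A(j) = 4*j² (A(j) = (2*j)*(2*j) = 4*j²)
c(q, g) = 12 - 6*q - 4*g (c(q, g) = 4 + ((-6*q - 4*g) + 8) = 4 + (8 - 6*q - 4*g) = 12 - 6*q - 4*g)
h(W) = -14 - 120*W (h(W) = (12 - 6*(-2) - 16*(-3)²)*W - 14 = (12 + 12 - 16*9)*W - 14 = (12 + 12 - 4*36)*W - 14 = (12 + 12 - 144)*W - 14 = -120*W - 14 = -14 - 120*W)
1617 - h(-50) = 1617 - (-14 - 120*(-50)) = 1617 - (-14 + 6000) = 1617 - 1*5986 = 1617 - 5986 = -4369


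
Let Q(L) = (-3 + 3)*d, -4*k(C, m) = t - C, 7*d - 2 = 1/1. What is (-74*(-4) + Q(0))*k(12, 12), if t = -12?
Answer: 1776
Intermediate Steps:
d = 3/7 (d = 2/7 + (⅐)/1 = 2/7 + (⅐)*1 = 2/7 + ⅐ = 3/7 ≈ 0.42857)
k(C, m) = 3 + C/4 (k(C, m) = -(-12 - C)/4 = 3 + C/4)
Q(L) = 0 (Q(L) = (-3 + 3)*(3/7) = 0*(3/7) = 0)
(-74*(-4) + Q(0))*k(12, 12) = (-74*(-4) + 0)*(3 + (¼)*12) = (296 + 0)*(3 + 3) = 296*6 = 1776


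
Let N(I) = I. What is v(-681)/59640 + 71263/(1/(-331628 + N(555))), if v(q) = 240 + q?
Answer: -67004844765181/2840 ≈ -2.3593e+10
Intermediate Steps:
v(-681)/59640 + 71263/(1/(-331628 + N(555))) = (240 - 681)/59640 + 71263/(1/(-331628 + 555)) = -441*1/59640 + 71263/(1/(-331073)) = -21/2840 + 71263/(-1/331073) = -21/2840 + 71263*(-331073) = -21/2840 - 23593255199 = -67004844765181/2840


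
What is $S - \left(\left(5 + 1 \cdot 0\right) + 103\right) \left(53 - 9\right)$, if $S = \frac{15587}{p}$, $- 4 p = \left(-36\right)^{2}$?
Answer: $- \frac{1555235}{324} \approx -4800.1$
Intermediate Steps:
$p = -324$ ($p = - \frac{\left(-36\right)^{2}}{4} = \left(- \frac{1}{4}\right) 1296 = -324$)
$S = - \frac{15587}{324}$ ($S = \frac{15587}{-324} = 15587 \left(- \frac{1}{324}\right) = - \frac{15587}{324} \approx -48.108$)
$S - \left(\left(5 + 1 \cdot 0\right) + 103\right) \left(53 - 9\right) = - \frac{15587}{324} - \left(\left(5 + 1 \cdot 0\right) + 103\right) \left(53 - 9\right) = - \frac{15587}{324} - \left(\left(5 + 0\right) + 103\right) 44 = - \frac{15587}{324} - \left(5 + 103\right) 44 = - \frac{15587}{324} - 108 \cdot 44 = - \frac{15587}{324} - 4752 = - \frac{1555235}{324}$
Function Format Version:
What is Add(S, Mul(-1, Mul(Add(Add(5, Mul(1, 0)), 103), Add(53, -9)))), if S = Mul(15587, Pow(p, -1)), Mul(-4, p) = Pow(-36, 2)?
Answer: Rational(-1555235, 324) ≈ -4800.1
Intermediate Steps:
p = -324 (p = Mul(Rational(-1, 4), Pow(-36, 2)) = Mul(Rational(-1, 4), 1296) = -324)
S = Rational(-15587, 324) (S = Mul(15587, Pow(-324, -1)) = Mul(15587, Rational(-1, 324)) = Rational(-15587, 324) ≈ -48.108)
Add(S, Mul(-1, Mul(Add(Add(5, Mul(1, 0)), 103), Add(53, -9)))) = Add(Rational(-15587, 324), Mul(-1, Mul(Add(Add(5, Mul(1, 0)), 103), Add(53, -9)))) = Add(Rational(-15587, 324), Mul(-1, Mul(Add(Add(5, 0), 103), 44))) = Add(Rational(-15587, 324), Mul(-1, Mul(Add(5, 103), 44))) = Add(Rational(-15587, 324), Mul(-1, Mul(108, 44))) = Add(Rational(-15587, 324), Mul(-1, 4752)) = Add(Rational(-15587, 324), -4752) = Rational(-1555235, 324)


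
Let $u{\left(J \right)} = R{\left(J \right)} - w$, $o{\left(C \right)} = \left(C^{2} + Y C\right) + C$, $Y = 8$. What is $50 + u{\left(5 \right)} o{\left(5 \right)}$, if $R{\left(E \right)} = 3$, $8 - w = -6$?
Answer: $-720$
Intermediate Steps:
$w = 14$ ($w = 8 - -6 = 8 + 6 = 14$)
$o{\left(C \right)} = C^{2} + 9 C$ ($o{\left(C \right)} = \left(C^{2} + 8 C\right) + C = C^{2} + 9 C$)
$u{\left(J \right)} = -11$ ($u{\left(J \right)} = 3 - 14 = -11$)
$50 + u{\left(5 \right)} o{\left(5 \right)} = 50 - 11 \cdot 5 \left(9 + 5\right) = 50 - 11 \cdot 5 \cdot 14 = 50 - 770 = -720$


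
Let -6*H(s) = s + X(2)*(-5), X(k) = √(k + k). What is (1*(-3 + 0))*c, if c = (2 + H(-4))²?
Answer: -169/3 ≈ -56.333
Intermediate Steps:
X(k) = √2*√k (X(k) = √(2*k) = √2*√k)
H(s) = 5/3 - s/6 (H(s) = -(s + (√2*√2)*(-5))/6 = -(s + 2*(-5))/6 = -(s - 10)/6 = -(-10 + s)/6 = 5/3 - s/6)
c = 169/9 (c = (2 + (5/3 - ⅙*(-4)))² = (2 + (5/3 + ⅔))² = (2 + 7/3)² = (13/3)² = 169/9 ≈ 18.778)
(1*(-3 + 0))*c = (1*(-3 + 0))*(169/9) = (1*(-3))*(169/9) = -3*169/9 = -169/3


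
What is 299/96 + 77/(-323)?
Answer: 89185/31008 ≈ 2.8762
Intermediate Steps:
299/96 + 77/(-323) = 299*(1/96) + 77*(-1/323) = 299/96 - 77/323 = 89185/31008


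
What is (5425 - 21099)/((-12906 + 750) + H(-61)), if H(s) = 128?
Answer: 7837/6014 ≈ 1.3031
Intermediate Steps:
(5425 - 21099)/((-12906 + 750) + H(-61)) = (5425 - 21099)/((-12906 + 750) + 128) = -15674/(-12156 + 128) = -15674/(-12028) = -15674*(-1/12028) = 7837/6014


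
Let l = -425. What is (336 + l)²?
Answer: 7921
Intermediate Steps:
(336 + l)² = (336 - 425)² = (-89)² = 7921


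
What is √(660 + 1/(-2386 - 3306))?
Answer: √5345811137/2846 ≈ 25.690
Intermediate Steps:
√(660 + 1/(-2386 - 3306)) = √(660 + 1/(-5692)) = √(660 - 1/5692) = √(3756719/5692) = √5345811137/2846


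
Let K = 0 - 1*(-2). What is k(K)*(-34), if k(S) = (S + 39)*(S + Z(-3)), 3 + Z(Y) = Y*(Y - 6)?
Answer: -36244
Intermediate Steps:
Z(Y) = -3 + Y*(-6 + Y) (Z(Y) = -3 + Y*(Y - 6) = -3 + Y*(-6 + Y))
K = 2 (K = 0 + 2 = 2)
k(S) = (24 + S)*(39 + S) (k(S) = (S + 39)*(S + (-3 + (-3)² - 6*(-3))) = (39 + S)*(S + (-3 + 9 + 18)) = (39 + S)*(S + 24) = (39 + S)*(24 + S) = (24 + S)*(39 + S))
k(K)*(-34) = (936 + 2² + 63*2)*(-34) = (936 + 4 + 126)*(-34) = 1066*(-34) = -36244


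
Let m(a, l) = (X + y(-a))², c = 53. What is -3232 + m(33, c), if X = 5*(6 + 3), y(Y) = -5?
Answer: -1632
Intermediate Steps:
X = 45 (X = 5*9 = 45)
m(a, l) = 1600 (m(a, l) = (45 - 5)² = 40² = 1600)
-3232 + m(33, c) = -3232 + 1600 = -1632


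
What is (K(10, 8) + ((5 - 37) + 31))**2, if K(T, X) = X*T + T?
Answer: 7921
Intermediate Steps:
K(T, X) = T + T*X (K(T, X) = T*X + T = T + T*X)
(K(10, 8) + ((5 - 37) + 31))**2 = (10*(1 + 8) + ((5 - 37) + 31))**2 = (10*9 + (-32 + 31))**2 = (90 - 1)**2 = 89**2 = 7921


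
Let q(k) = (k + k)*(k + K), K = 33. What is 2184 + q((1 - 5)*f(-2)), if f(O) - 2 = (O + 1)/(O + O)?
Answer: 1752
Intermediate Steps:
f(O) = 2 + (1 + O)/(2*O) (f(O) = 2 + (O + 1)/(O + O) = 2 + (1 + O)/((2*O)) = 2 + (1 + O)*(1/(2*O)) = 2 + (1 + O)/(2*O))
q(k) = 2*k*(33 + k) (q(k) = (k + k)*(k + 33) = (2*k)*(33 + k) = 2*k*(33 + k))
2184 + q((1 - 5)*f(-2)) = 2184 + 2*((1 - 5)*((½)*(1 + 5*(-2))/(-2)))*(33 + (1 - 5)*((½)*(1 + 5*(-2))/(-2))) = 2184 + 2*(-2*(-1)*(1 - 10)/2)*(33 - 2*(-1)*(1 - 10)/2) = 2184 + 2*(-2*(-1)*(-9)/2)*(33 - 2*(-1)*(-9)/2) = 2184 + 2*(-4*9/4)*(33 - 4*9/4) = 2184 + 2*(-9)*(33 - 9) = 2184 + 2*(-9)*24 = 2184 - 432 = 1752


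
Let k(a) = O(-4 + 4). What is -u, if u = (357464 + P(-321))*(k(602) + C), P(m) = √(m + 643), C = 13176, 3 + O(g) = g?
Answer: -4708873272 - 13173*√322 ≈ -4.7091e+9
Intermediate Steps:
O(g) = -3 + g
P(m) = √(643 + m)
k(a) = -3 (k(a) = -3 + (-4 + 4) = -3 + 0 = -3)
u = 4708873272 + 13173*√322 (u = (357464 + √(643 - 321))*(-3 + 13176) = (357464 + √322)*13173 = 4708873272 + 13173*√322 ≈ 4.7091e+9)
-u = -(4708873272 + 13173*√322) = -4708873272 - 13173*√322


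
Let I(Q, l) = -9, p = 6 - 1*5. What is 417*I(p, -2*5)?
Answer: -3753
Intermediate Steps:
p = 1 (p = 6 - 5 = 1)
417*I(p, -2*5) = 417*(-9) = -3753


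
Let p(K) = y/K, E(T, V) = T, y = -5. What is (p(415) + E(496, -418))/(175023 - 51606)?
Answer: 5881/1463373 ≈ 0.0040188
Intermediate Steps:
p(K) = -5/K
(p(415) + E(496, -418))/(175023 - 51606) = (-5/415 + 496)/(175023 - 51606) = (-5*1/415 + 496)/123417 = (-1/83 + 496)*(1/123417) = (41167/83)*(1/123417) = 5881/1463373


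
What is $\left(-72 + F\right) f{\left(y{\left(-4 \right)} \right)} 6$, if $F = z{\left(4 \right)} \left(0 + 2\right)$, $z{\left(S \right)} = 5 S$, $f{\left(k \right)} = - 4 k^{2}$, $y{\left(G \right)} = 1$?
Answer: $768$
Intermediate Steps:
$F = 40$ ($F = 5 \cdot 4 \left(0 + 2\right) = 20 \cdot 2 = 40$)
$\left(-72 + F\right) f{\left(y{\left(-4 \right)} \right)} 6 = \left(-72 + 40\right) - 4 \cdot 1^{2} \cdot 6 = - 32 \left(-4\right) 1 \cdot 6 = - 32 \left(\left(-4\right) 6\right) = \left(-32\right) \left(-24\right) = 768$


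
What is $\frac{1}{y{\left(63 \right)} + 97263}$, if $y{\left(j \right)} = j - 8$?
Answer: $\frac{1}{97318} \approx 1.0276 \cdot 10^{-5}$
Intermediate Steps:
$y{\left(j \right)} = -8 + j$
$\frac{1}{y{\left(63 \right)} + 97263} = \frac{1}{\left(-8 + 63\right) + 97263} = \frac{1}{55 + 97263} = \frac{1}{97318}$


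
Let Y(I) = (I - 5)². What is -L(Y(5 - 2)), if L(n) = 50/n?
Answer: -25/2 ≈ -12.500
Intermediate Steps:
Y(I) = (-5 + I)²
-L(Y(5 - 2)) = -50/((-5 + (5 - 2))²) = -50/((-5 + 3)²) = -50/((-2)²) = -50/4 = -1*25/2 = -25/2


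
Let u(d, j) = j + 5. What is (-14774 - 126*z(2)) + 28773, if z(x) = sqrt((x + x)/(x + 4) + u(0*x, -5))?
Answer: 13999 - 42*sqrt(6) ≈ 13896.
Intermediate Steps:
u(d, j) = 5 + j
z(x) = sqrt(2)*sqrt(x/(4 + x)) (z(x) = sqrt((x + x)/(x + 4) + (5 - 5)) = sqrt((2*x)/(4 + x) + 0) = sqrt(2*x/(4 + x) + 0) = sqrt(2*x/(4 + x)) = sqrt(2)*sqrt(x/(4 + x)))
(-14774 - 126*z(2)) + 28773 = (-14774 - 126*sqrt(2)*sqrt(2/(4 + 2))) + 28773 = (-14774 - 126*sqrt(2)*sqrt(2/6)) + 28773 = (-14774 - 126*sqrt(2)*sqrt(2*(1/6))) + 28773 = (-14774 - 126*sqrt(2)*sqrt(1/3)) + 28773 = (-14774 - 126*sqrt(2)*sqrt(3)/3) + 28773 = (-14774 - 42*sqrt(6)) + 28773 = 13999 - 42*sqrt(6)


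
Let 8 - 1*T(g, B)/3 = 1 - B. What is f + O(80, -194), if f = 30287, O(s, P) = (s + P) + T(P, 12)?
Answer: 30230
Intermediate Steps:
T(g, B) = 21 + 3*B (T(g, B) = 24 - 3*(1 - B) = 24 + (-3 + 3*B) = 21 + 3*B)
O(s, P) = 57 + P + s (O(s, P) = (s + P) + (21 + 3*12) = (P + s) + (21 + 36) = (P + s) + 57 = 57 + P + s)
f + O(80, -194) = 30287 + (57 - 194 + 80) = 30287 - 57 = 30230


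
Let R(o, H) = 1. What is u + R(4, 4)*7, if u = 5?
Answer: 12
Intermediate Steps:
u + R(4, 4)*7 = 5 + 1*7 = 5 + 7 = 12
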